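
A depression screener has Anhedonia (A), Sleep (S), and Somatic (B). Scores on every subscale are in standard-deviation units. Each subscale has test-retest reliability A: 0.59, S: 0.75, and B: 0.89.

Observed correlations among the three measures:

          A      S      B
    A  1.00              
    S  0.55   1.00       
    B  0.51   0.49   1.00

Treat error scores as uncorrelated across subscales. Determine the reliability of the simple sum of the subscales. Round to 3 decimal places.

Var(A+S+B) = 3 + 2·[0.55 + 0.51 + 0.49] = 3 + 3.1 = 6.1.
Under uncorrelated errors the observed covariances equal the true-score covariances, so only the own-variance terms attenuate.
True-score variance = [0.59 + 0.75 + 0.89] + 3.1 = 2.23 + 3.1 = 5.33.
Reliability = 5.33 / 6.1 = 0.874.

0.874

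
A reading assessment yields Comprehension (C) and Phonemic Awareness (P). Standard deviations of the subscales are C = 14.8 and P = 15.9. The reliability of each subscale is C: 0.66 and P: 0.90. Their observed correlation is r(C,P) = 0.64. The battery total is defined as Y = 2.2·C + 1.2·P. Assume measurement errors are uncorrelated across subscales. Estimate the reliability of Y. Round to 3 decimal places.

0.821

Var(Y) = 2.2²·14.8² + 1.2²·15.9² + 2·[2.64·14.8·15.9·0.64] = 1424.2 + 795.193 = 2219.39.
Because errors are independent across components, Cov(Tᵢ,Tⱼ) = Cov(Xᵢ,Xⱼ); the off-diagonal part of the true-score variance is the same as above.
True-score variance = [2.2²·14.8²·0.66 + 1.2²·15.9²·0.90] + 795.193 = 1027.34 + 795.193 = 1822.54.
Reliability = 1822.54 / 2219.39 = 0.821.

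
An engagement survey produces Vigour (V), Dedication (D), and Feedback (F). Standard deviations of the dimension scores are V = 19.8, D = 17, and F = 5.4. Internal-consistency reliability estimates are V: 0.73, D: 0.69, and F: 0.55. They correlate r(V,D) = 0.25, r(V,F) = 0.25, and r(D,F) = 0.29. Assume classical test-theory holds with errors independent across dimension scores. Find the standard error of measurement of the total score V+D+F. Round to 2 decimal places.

14.44

Var(total) = 710.2 + 275.004 = 985.204.
True-score variance = 501.637 + 275.004 = 776.641, so reliability = 0.7883.
Error variance = 985.204 − 776.641 = 208.563; SEM = √208.563 = 14.44.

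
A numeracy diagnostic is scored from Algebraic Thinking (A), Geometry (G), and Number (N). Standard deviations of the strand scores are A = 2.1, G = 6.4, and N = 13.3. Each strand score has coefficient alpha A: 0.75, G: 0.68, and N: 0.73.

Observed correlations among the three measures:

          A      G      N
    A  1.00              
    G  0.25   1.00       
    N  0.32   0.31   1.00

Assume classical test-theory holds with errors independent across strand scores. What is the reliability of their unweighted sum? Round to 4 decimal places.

0.7932

Var(A+G+N) = 2.1² + 6.4² + 13.3² + 2·[2.1·6.4·0.25 + 2.1·13.3·0.32 + 6.4·13.3·0.31] = 222.26 + 77.3696 = 299.63.
Under uncorrelated errors the observed covariances equal the true-score covariances, so only the own-variance terms attenuate.
True-score variance = [2.1²·0.75 + 6.4²·0.68 + 13.3²·0.73] + 77.3696 = 160.29 + 77.3696 = 237.66.
Reliability = 237.66 / 299.63 = 0.7932.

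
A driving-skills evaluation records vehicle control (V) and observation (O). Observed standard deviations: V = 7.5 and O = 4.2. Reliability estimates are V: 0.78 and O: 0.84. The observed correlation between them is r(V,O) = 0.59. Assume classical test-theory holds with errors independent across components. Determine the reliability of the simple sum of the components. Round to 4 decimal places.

Var(V+O) = 7.5² + 4.2² + 2·[7.5·4.2·0.59] = 73.89 + 37.17 = 111.06.
Because errors are independent across components, Cov(Tᵢ,Tⱼ) = Cov(Xᵢ,Xⱼ); the off-diagonal part of the true-score variance is the same as above.
True-score variance = [7.5²·0.78 + 4.2²·0.84] + 37.17 = 58.6926 + 37.17 = 95.8626.
Reliability = 95.8626 / 111.06 = 0.8632.

0.8632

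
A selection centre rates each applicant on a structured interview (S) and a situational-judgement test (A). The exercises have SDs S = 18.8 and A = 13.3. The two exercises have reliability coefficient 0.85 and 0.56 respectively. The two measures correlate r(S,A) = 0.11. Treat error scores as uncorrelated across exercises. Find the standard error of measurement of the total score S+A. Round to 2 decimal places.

11.44

Var(total) = 530.33 + 55.0088 = 585.339.
True-score variance = 399.482 + 55.0088 = 454.491, so reliability = 0.7765.
Error variance = 585.339 − 454.491 = 130.848; SEM = √130.848 = 11.44.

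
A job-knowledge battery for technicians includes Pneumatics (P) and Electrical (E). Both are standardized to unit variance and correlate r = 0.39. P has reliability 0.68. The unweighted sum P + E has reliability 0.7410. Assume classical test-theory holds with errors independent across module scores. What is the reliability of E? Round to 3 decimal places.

Var(P+E) = 2 + 2·0.39 = 2.780.
True-score variance = ρ_P + ρ_E + 2·0.39, so 0.7410 = (0.68 + ρ_E + 0.78) / 2.780.
ρ_E = 0.7410·2.780 − 0.68 − 0.78 = 0.600.

0.600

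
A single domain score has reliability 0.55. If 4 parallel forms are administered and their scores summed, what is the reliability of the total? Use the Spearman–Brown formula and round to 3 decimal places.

0.830

ρ_k = kρ / (1 + (k−1)ρ) = 4·0.55 / (1 + 3·0.55) = 2.200 / 2.650 = 0.830.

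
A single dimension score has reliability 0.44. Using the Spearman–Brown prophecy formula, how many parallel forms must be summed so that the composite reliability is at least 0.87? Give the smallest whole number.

k ≥ ρ*(1−ρ₁)/(ρ₁(1−ρ*)) = 0.87·0.56 / (0.44·0.13) = 8.517.
Smallest integer k = 9.

9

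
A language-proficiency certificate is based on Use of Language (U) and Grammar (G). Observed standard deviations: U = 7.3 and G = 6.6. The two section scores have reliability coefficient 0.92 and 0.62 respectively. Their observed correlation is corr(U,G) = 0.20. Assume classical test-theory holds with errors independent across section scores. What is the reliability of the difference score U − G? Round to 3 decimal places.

Var(U−G) = 7.3² + 6.6² − 2·7.3·6.6·0.20 = 96.85 − 19.272 = 77.578.
With uncorrelated errors the cross-covariances are all true-score covariance, so they carry over unchanged; only the diagonal terms shrink to ρᵢσᵢ².
True-score variance = [7.3²·0.92 + 6.6²·0.62] − 19.272 = 76.034 − 19.272 = 56.762.
Reliability = 56.762 / 77.578 = 0.732.

0.732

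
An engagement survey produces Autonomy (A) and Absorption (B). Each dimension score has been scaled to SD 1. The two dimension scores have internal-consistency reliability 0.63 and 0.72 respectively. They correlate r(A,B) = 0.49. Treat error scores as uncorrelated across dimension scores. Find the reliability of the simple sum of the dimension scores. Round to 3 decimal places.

Var(A+B) = 2 + 2·[0.49] = 2 + 0.98 = 2.98.
With uncorrelated errors the cross-covariances are all true-score covariance, so they carry over unchanged; only the diagonal terms shrink to ρᵢσᵢ².
True-score variance = [0.63 + 0.72] + 0.98 = 1.35 + 0.98 = 2.33.
Reliability = 2.33 / 2.98 = 0.782.

0.782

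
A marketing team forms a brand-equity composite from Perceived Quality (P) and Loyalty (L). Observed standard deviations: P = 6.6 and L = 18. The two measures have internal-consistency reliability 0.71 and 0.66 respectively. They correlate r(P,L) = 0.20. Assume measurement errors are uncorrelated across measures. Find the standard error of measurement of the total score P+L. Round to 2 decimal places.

Var(total) = 367.56 + 47.52 = 415.08.
True-score variance = 244.768 + 47.52 = 292.288, so reliability = 0.7042.
Error variance = 415.08 − 292.288 = 122.792; SEM = √122.792 = 11.08.

11.08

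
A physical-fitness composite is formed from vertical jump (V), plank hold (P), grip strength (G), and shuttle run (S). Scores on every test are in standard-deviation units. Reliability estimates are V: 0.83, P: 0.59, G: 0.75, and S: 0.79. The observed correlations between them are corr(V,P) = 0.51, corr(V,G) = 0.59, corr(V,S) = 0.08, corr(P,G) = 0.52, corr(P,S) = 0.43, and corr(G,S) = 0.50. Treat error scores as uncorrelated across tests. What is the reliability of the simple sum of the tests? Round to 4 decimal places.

0.8877

Var(V+P+G+S) = 4 + 2·[0.51 + 0.59 + 0.08 + 0.52 + 0.43 + 0.50] = 4 + 5.26 = 9.26.
Under uncorrelated errors the observed covariances equal the true-score covariances, so only the own-variance terms attenuate.
True-score variance = [0.83 + 0.59 + 0.75 + 0.79] + 5.26 = 2.96 + 5.26 = 8.22.
Reliability = 8.22 / 9.26 = 0.8877.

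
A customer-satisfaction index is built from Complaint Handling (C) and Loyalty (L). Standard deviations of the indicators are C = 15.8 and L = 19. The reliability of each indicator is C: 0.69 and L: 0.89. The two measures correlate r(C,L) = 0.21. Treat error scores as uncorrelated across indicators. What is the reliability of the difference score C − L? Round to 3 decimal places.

Var(C−L) = 15.8² + 19² − 2·15.8·19·0.21 = 610.64 − 126.084 = 484.556.
With uncorrelated errors the cross-covariances are all true-score covariance, so they carry over unchanged; only the diagonal terms shrink to ρᵢσᵢ².
True-score variance = [15.8²·0.69 + 19²·0.89] − 126.084 = 493.542 − 126.084 = 367.458.
Reliability = 367.458 / 484.556 = 0.758.

0.758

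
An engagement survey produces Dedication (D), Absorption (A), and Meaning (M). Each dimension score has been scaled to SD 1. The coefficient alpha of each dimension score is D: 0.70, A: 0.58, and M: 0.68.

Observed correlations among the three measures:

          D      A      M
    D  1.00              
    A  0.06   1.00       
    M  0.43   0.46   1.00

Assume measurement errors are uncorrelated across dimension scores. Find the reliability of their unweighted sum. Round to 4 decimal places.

0.7878

Var(D+A+M) = 3 + 2·[0.06 + 0.43 + 0.46] = 3 + 1.9 = 4.9.
With uncorrelated errors the cross-covariances are all true-score covariance, so they carry over unchanged; only the diagonal terms shrink to ρᵢσᵢ².
True-score variance = [0.70 + 0.58 + 0.68] + 1.9 = 1.96 + 1.9 = 3.86.
Reliability = 3.86 / 4.9 = 0.7878.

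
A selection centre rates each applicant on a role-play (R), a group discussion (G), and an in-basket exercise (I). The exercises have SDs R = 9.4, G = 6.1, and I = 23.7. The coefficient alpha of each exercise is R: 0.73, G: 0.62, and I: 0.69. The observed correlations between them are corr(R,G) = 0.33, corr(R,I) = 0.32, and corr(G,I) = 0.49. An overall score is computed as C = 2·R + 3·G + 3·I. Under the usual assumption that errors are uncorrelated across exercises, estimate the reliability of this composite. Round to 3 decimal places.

Var(C) = 2²·9.4² + 3²·6.1² + 3²·23.7² + 2·[6·9.4·6.1·0.33 + 6·9.4·23.7·0.32 + 9·6.1·23.7·0.49] = 5743.54 + 2357.65 = 8101.19.
With uncorrelated errors the cross-covariances are all true-score covariance, so they carry over unchanged; only the diagonal terms shrink to ρᵢσᵢ².
True-score variance = [2²·9.4²·0.73 + 3²·6.1²·0.62 + 3²·23.7²·0.69] + 2357.65 = 3953.74 + 2357.65 = 6311.39.
Reliability = 6311.39 / 8101.19 = 0.779.

0.779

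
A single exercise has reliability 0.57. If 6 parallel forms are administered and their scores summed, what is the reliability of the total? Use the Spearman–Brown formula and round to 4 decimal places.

0.8883

ρ_k = kρ / (1 + (k−1)ρ) = 6·0.57 / (1 + 5·0.57) = 3.420 / 3.850 = 0.8883.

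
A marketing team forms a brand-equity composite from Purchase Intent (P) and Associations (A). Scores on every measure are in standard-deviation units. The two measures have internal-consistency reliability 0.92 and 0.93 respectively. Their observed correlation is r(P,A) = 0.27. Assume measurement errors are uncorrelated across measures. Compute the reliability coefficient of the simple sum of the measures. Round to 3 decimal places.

Var(P+A) = 2 + 2·[0.27] = 2 + 0.54 = 2.54.
With uncorrelated errors the cross-covariances are all true-score covariance, so they carry over unchanged; only the diagonal terms shrink to ρᵢσᵢ².
True-score variance = [0.92 + 0.93] + 0.54 = 1.85 + 0.54 = 2.39.
Reliability = 2.39 / 2.54 = 0.941.

0.941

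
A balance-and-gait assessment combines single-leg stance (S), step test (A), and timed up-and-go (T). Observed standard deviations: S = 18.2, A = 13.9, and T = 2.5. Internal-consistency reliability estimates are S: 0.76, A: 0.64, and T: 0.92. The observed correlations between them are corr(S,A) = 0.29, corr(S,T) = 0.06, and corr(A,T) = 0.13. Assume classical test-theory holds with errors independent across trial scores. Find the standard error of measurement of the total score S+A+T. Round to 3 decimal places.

Var(total) = 530.7 + 161.223 = 691.923.
True-score variance = 381.147 + 161.223 = 542.37, so reliability = 0.7839.
Error variance = 691.923 − 542.37 = 149.553; SEM = √149.553 = 12.229.

12.229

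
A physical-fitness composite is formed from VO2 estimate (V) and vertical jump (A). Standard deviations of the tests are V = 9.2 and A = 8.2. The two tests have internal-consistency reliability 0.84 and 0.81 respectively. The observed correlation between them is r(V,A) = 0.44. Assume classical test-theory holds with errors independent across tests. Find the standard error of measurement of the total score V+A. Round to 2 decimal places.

Var(total) = 151.88 + 66.3872 = 218.267.
True-score variance = 125.562 + 66.3872 = 191.949, so reliability = 0.8794.
Error variance = 218.267 − 191.949 = 26.318; SEM = √26.318 = 5.13.

5.13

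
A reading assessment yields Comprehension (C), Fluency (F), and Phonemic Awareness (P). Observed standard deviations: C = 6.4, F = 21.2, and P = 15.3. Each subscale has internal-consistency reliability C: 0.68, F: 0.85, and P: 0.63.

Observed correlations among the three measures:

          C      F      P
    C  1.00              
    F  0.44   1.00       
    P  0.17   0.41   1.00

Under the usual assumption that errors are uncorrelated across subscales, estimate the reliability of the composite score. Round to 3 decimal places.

0.854

Var(C+F+P) = 6.4² + 21.2² + 15.3² + 2·[6.4·21.2·0.44 + 6.4·15.3·0.17 + 21.2·15.3·0.41] = 724.49 + 418.666 = 1143.16.
Because errors are independent across components, Cov(Tᵢ,Tⱼ) = Cov(Xᵢ,Xⱼ); the off-diagonal part of the true-score variance is the same as above.
True-score variance = [6.4²·0.68 + 21.2²·0.85 + 15.3²·0.63] + 418.666 = 557.354 + 418.666 = 976.02.
Reliability = 976.02 / 1143.16 = 0.854.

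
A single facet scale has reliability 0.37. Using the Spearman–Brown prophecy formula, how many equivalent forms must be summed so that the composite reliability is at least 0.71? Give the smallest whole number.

5

k ≥ ρ*(1−ρ₁)/(ρ₁(1−ρ*)) = 0.71·0.63 / (0.37·0.29) = 4.169.
Smallest integer k = 5.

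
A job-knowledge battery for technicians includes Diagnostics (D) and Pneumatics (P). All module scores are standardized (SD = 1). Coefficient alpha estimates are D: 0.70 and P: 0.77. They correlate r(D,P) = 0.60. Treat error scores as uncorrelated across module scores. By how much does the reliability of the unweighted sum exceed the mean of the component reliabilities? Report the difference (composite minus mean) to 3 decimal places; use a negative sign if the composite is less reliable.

0.099

Var(sum) = 2 + 1.2 = 3.2; true-score variance = 1.47 + 1.2 = 2.67; composite reliability = 0.8344.
Mean component reliability = 0.7350.
Difference = 0.8344 − 0.7350 = 0.099.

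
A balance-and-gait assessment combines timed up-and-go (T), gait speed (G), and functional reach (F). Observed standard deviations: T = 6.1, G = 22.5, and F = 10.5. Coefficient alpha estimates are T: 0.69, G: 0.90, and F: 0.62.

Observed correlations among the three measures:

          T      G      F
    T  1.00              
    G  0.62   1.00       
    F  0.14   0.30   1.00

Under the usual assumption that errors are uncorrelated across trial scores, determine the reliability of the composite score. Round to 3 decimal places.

Var(T+G+F) = 6.1² + 22.5² + 10.5² + 2·[6.1·22.5·0.62 + 6.1·10.5·0.14 + 22.5·10.5·0.30] = 653.71 + 329.874 = 983.584.
Because errors are independent across components, Cov(Tᵢ,Tⱼ) = Cov(Xᵢ,Xⱼ); the off-diagonal part of the true-score variance is the same as above.
True-score variance = [6.1²·0.69 + 22.5²·0.90 + 10.5²·0.62] + 329.874 = 549.655 + 329.874 = 879.529.
Reliability = 879.529 / 983.584 = 0.894.

0.894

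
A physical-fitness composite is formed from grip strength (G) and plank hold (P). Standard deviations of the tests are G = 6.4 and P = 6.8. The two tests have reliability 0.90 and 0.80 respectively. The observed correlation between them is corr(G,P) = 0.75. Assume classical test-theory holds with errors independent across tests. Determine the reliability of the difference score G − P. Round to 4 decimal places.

0.3912

Var(G−P) = 6.4² + 6.8² − 2·6.4·6.8·0.75 = 87.2 − 65.28 = 21.92.
Under uncorrelated errors the observed covariances equal the true-score covariances, so only the own-variance terms attenuate.
True-score variance = [6.4²·0.90 + 6.8²·0.80] − 65.28 = 73.856 − 65.28 = 8.576.
Reliability = 8.576 / 21.92 = 0.3912.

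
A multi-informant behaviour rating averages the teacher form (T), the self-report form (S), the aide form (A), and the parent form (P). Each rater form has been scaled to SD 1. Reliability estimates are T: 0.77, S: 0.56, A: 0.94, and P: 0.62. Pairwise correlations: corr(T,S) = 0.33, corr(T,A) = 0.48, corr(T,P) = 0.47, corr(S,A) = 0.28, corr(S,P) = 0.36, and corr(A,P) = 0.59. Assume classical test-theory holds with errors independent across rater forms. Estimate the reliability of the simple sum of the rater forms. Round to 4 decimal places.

0.8769

Var(T+S+A+P) = 4 + 2·[0.33 + 0.48 + 0.47 + 0.28 + 0.36 + 0.59] = 4 + 5.02 = 9.02.
With uncorrelated errors the cross-covariances are all true-score covariance, so they carry over unchanged; only the diagonal terms shrink to ρᵢσᵢ².
True-score variance = [0.77 + 0.56 + 0.94 + 0.62] + 5.02 = 2.89 + 5.02 = 7.91.
Reliability = 7.91 / 9.02 = 0.8769.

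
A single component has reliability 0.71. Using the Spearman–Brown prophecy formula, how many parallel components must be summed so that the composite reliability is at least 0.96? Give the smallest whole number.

k ≥ ρ*(1−ρ₁)/(ρ₁(1−ρ*)) = 0.96·0.29 / (0.71·0.04) = 9.803.
Smallest integer k = 10.

10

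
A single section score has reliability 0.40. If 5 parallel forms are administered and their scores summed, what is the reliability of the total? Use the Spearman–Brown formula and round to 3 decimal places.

ρ_k = kρ / (1 + (k−1)ρ) = 5·0.40 / (1 + 4·0.40) = 2.000 / 2.600 = 0.769.

0.769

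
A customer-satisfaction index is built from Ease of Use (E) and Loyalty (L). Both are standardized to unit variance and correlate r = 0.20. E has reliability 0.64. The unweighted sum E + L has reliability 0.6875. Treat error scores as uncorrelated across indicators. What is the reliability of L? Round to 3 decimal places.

0.610

Var(E+L) = 2 + 2·0.20 = 2.400.
True-score variance = ρ_E + ρ_L + 2·0.20, so 0.6875 = (0.64 + ρ_L + 0.40) / 2.400.
ρ_L = 0.6875·2.400 − 0.64 − 0.40 = 0.610.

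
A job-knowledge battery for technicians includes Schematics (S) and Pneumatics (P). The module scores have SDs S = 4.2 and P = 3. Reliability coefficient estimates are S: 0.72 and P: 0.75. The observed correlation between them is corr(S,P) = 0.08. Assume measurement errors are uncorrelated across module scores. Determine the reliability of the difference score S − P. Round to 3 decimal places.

0.708

Var(S−P) = 4.2² + 3² − 2·4.2·3·0.08 = 26.64 − 2.016 = 24.624.
Under uncorrelated errors the observed covariances equal the true-score covariances, so only the own-variance terms attenuate.
True-score variance = [4.2²·0.72 + 3²·0.75] − 2.016 = 19.4508 − 2.016 = 17.4348.
Reliability = 17.4348 / 24.624 = 0.708.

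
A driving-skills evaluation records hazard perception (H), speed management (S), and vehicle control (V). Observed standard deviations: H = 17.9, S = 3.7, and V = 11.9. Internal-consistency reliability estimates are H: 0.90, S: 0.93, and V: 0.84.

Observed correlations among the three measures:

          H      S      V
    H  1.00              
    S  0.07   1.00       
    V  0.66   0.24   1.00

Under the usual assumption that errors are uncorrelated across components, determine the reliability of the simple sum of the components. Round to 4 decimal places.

0.9293

Var(H+S+V) = 17.9² + 3.7² + 11.9² + 2·[17.9·3.7·0.07 + 17.9·11.9·0.66 + 3.7·11.9·0.24] = 475.71 + 311.58 = 787.29.
Under uncorrelated errors the observed covariances equal the true-score covariances, so only the own-variance terms attenuate.
True-score variance = [17.9²·0.90 + 3.7²·0.93 + 11.9²·0.84] + 311.58 = 420.053 + 311.58 = 731.633.
Reliability = 731.633 / 787.29 = 0.9293.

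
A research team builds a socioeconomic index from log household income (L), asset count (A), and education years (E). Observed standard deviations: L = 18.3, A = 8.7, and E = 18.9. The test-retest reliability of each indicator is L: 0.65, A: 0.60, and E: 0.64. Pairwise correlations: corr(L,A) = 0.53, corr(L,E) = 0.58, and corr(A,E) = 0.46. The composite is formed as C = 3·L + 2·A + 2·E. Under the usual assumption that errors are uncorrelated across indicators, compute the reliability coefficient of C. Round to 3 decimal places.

Var(C) = 3²·18.3² + 2²·8.7² + 2²·18.9² + 2·[6·18.3·8.7·0.53 + 6·18.3·18.9·0.58 + 4·8.7·18.9·0.46] = 4745.61 + 4024.93 = 8770.54.
Under uncorrelated errors the observed covariances equal the true-score covariances, so only the own-variance terms attenuate.
True-score variance = [3²·18.3²·0.65 + 2²·8.7²·0.60 + 2²·18.9²·0.64] + 4024.93 = 3055.22 + 4024.93 = 7080.15.
Reliability = 7080.15 / 8770.54 = 0.807.

0.807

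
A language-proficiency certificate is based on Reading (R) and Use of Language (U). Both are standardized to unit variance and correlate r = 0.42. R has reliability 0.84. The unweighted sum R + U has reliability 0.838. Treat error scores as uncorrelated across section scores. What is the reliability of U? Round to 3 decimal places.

Var(R+U) = 2 + 2·0.42 = 2.840.
True-score variance = ρ_R + ρ_U + 2·0.42, so 0.838 = (0.84 + ρ_U + 0.84) / 2.840.
ρ_U = 0.838·2.840 − 0.84 − 0.84 = 0.700.

0.700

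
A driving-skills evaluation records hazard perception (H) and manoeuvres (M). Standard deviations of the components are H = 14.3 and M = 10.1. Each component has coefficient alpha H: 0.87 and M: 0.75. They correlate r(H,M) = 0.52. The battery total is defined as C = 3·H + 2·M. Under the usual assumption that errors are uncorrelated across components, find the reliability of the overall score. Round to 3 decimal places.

Var(C) = 3²·14.3² + 2²·10.1² + 2·[6·14.3·10.1·0.52] = 2248.45 + 901.243 = 3149.69.
Under uncorrelated errors the observed covariances equal the true-score covariances, so only the own-variance terms attenuate.
True-score variance = [3²·14.3²·0.87 + 2²·10.1²·0.75] + 901.243 = 1907.19 + 901.243 = 2808.43.
Reliability = 2808.43 / 3149.69 = 0.892.

0.892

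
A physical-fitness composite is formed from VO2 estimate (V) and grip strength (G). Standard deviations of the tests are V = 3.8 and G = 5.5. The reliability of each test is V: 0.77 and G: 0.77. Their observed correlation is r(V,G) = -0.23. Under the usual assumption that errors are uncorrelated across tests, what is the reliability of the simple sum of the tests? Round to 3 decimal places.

0.707

Var(V+G) = 3.8² + 5.5² + 2·[3.8·5.5·(-0.23)] = 44.69 − 9.614 = 35.076.
Because errors are independent across components, Cov(Tᵢ,Tⱼ) = Cov(Xᵢ,Xⱼ); the off-diagonal part of the true-score variance is the same as above.
True-score variance = [3.8²·0.77 + 5.5²·0.77] − 9.614 = 34.4113 − 9.614 = 24.7973.
Reliability = 24.7973 / 35.076 = 0.707.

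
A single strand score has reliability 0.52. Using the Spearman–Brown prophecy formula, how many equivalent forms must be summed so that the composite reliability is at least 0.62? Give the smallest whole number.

2

k ≥ ρ*(1−ρ₁)/(ρ₁(1−ρ*)) = 0.62·0.48 / (0.52·0.38) = 1.506.
Smallest integer k = 2.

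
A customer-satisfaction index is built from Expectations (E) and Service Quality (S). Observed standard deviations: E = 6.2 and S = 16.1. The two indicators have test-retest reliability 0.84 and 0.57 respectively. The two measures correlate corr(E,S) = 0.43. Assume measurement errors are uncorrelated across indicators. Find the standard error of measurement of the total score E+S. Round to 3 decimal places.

10.845

Var(total) = 297.65 + 85.8452 = 383.495.
True-score variance = 180.039 + 85.8452 = 265.885, so reliability = 0.6933.
Error variance = 383.495 − 265.885 = 117.611; SEM = √117.611 = 10.845.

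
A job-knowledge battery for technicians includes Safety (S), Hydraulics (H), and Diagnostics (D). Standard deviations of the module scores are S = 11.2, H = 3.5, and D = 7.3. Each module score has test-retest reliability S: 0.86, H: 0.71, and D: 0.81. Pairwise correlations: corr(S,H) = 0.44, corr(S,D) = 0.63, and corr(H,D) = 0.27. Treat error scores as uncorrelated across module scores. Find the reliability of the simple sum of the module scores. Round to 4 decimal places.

Var(S+H+D) = 11.2² + 3.5² + 7.3² + 2·[11.2·3.5·0.44 + 11.2·7.3·0.63 + 3.5·7.3·0.27] = 190.98 + 151.311 = 342.291.
Under uncorrelated errors the observed covariances equal the true-score covariances, so only the own-variance terms attenuate.
True-score variance = [11.2²·0.86 + 3.5²·0.71 + 7.3²·0.81] + 151.311 = 159.741 + 151.311 = 311.051.
Reliability = 311.051 / 342.291 = 0.9087.

0.9087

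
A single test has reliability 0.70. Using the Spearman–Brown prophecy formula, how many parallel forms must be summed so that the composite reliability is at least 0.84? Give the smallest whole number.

k ≥ ρ*(1−ρ₁)/(ρ₁(1−ρ*)) = 0.84·0.30 / (0.70·0.16) = 2.250.
Smallest integer k = 3.

3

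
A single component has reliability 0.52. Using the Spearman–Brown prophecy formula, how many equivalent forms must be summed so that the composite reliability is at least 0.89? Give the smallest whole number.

8

k ≥ ρ*(1−ρ₁)/(ρ₁(1−ρ*)) = 0.89·0.48 / (0.52·0.11) = 7.469.
Smallest integer k = 8.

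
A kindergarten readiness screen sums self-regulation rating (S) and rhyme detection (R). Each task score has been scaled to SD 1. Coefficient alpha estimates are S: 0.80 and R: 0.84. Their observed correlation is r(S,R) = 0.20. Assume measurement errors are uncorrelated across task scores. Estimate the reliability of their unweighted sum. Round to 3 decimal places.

0.850

Var(S+R) = 2 + 2·[0.20] = 2 + 0.4 = 2.4.
Because errors are independent across components, Cov(Tᵢ,Tⱼ) = Cov(Xᵢ,Xⱼ); the off-diagonal part of the true-score variance is the same as above.
True-score variance = [0.80 + 0.84] + 0.4 = 1.64 + 0.4 = 2.04.
Reliability = 2.04 / 2.4 = 0.850.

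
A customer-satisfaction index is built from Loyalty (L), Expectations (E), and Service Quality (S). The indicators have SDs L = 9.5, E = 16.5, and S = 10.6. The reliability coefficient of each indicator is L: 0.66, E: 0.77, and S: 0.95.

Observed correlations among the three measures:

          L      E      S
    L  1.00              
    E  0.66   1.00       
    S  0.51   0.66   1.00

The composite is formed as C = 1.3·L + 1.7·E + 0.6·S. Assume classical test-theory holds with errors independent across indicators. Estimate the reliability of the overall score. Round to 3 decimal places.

Var(C) = 1.3²·9.5² + 1.7²·16.5² + 0.6²·10.6² + 2·[2.21·9.5·16.5·0.66 + 0.78·9.5·10.6·0.51 + 1.02·16.5·10.6·0.66] = 979.775 + 772.873 = 1752.65.
With uncorrelated errors the cross-covariances are all true-score covariance, so they carry over unchanged; only the diagonal terms shrink to ρᵢσᵢ².
True-score variance = [1.3²·9.5²·0.66 + 1.7²·16.5²·0.77 + 0.6²·10.6²·0.95] + 772.873 = 744.93 + 772.873 = 1517.8.
Reliability = 1517.8 / 1752.65 = 0.866.

0.866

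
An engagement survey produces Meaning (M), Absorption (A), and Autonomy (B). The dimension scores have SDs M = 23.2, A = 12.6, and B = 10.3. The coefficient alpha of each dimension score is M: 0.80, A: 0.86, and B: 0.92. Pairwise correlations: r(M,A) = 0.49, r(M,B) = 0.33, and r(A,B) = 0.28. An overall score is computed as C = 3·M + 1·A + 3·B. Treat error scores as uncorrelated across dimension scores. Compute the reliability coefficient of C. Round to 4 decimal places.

0.8737

Var(C) = 3²·23.2² + 12.6² + 3²·10.3² + 2·[3·23.2·12.6·0.49 + 9·23.2·10.3·0.33 + 3·12.6·10.3·0.28] = 5957.73 + 2496.87 = 8454.6.
With uncorrelated errors the cross-covariances are all true-score covariance, so they carry over unchanged; only the diagonal terms shrink to ρᵢσᵢ².
True-score variance = [3²·23.2²·0.80 + 12.6²·0.86 + 3²·10.3²·0.92] + 2496.87 = 4890.29 + 2496.87 = 7387.16.
Reliability = 7387.16 / 8454.6 = 0.8737.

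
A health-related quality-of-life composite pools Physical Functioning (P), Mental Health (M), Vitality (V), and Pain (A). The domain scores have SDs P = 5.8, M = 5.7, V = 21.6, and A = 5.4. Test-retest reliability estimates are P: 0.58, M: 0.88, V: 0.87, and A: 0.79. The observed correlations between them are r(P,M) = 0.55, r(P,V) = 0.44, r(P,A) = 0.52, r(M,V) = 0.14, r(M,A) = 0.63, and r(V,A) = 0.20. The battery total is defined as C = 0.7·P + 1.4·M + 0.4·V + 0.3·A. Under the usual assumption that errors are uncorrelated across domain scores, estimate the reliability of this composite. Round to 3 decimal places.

Var(C) = 0.7²·5.8² + 1.4²·5.7² + 0.4²·21.6² + 0.3²·5.4² + 2·[0.98·5.8·5.7·0.55 + 0.28·5.8·21.6·0.44 + 0.21·5.8·5.4·0.52 + 0.56·5.7·21.6·0.14 + 0.42·5.7·5.4·0.63 + 0.12·21.6·5.4·0.20] = 157.438 + 114.541 = 271.979.
Under uncorrelated errors the observed covariances equal the true-score covariances, so only the own-variance terms attenuate.
True-score variance = [0.7²·5.8²·0.58 + 1.4²·5.7²·0.88 + 0.4²·21.6²·0.87 + 0.3²·5.4²·0.79] + 114.541 = 132.618 + 114.541 = 247.158.
Reliability = 247.158 / 271.979 = 0.909.

0.909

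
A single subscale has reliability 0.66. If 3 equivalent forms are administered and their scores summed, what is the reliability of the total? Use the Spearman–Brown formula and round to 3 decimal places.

ρ_k = kρ / (1 + (k−1)ρ) = 3·0.66 / (1 + 2·0.66) = 1.980 / 2.320 = 0.853.

0.853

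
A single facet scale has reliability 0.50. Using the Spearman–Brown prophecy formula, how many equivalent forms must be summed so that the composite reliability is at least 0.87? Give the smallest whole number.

k ≥ ρ*(1−ρ₁)/(ρ₁(1−ρ*)) = 0.87·0.50 / (0.50·0.13) = 6.692.
Smallest integer k = 7.

7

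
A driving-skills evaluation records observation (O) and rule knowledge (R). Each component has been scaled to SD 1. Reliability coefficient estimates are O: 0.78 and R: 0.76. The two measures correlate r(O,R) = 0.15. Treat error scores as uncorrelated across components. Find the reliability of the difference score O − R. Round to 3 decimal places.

0.729

Var(O−R) = 1 + 1 − 2·0.15 = 2 − 0.3 = 1.7.
With uncorrelated errors the cross-covariances are all true-score covariance, so they carry over unchanged; only the diagonal terms shrink to ρᵢσᵢ².
True-score variance = [0.78 + 0.76] − 0.3 = 1.54 − 0.3 = 1.24.
Reliability = 1.24 / 1.7 = 0.729.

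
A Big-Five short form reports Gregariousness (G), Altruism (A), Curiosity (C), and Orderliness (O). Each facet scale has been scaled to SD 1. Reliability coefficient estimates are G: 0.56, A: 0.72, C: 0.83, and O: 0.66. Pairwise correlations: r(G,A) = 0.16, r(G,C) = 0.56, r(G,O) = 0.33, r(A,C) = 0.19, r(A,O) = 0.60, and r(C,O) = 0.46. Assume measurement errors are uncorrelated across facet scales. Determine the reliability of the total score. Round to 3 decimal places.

0.857

Var(G+A+C+O) = 4 + 2·[0.16 + 0.56 + 0.33 + 0.19 + 0.60 + 0.46] = 4 + 4.6 = 8.6.
Under uncorrelated errors the observed covariances equal the true-score covariances, so only the own-variance terms attenuate.
True-score variance = [0.56 + 0.72 + 0.83 + 0.66] + 4.6 = 2.77 + 4.6 = 7.37.
Reliability = 7.37 / 8.6 = 0.857.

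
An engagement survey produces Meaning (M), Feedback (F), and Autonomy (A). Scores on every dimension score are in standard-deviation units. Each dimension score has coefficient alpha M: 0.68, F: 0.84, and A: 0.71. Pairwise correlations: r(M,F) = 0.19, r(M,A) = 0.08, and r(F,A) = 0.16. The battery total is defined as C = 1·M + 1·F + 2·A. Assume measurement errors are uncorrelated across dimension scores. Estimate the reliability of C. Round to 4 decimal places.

0.7766

Var(C) = 1 + 1 + 2² + 2·[0.19 + 2·0.08 + 2·0.16] = 6 + 1.34 = 7.34.
With uncorrelated errors the cross-covariances are all true-score covariance, so they carry over unchanged; only the diagonal terms shrink to ρᵢσᵢ².
True-score variance = [0.68 + 0.84 + 2²·0.71] + 1.34 = 4.36 + 1.34 = 5.7.
Reliability = 5.7 / 7.34 = 0.7766.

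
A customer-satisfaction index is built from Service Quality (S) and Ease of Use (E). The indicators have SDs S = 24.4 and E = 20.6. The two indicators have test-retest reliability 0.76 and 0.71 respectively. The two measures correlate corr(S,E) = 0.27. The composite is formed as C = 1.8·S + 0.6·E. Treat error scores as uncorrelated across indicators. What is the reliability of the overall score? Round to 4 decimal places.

0.7864

Var(C) = 1.8²·24.4² + 0.6²·20.6² + 2·[1.08·24.4·20.6·0.27] = 2081.74 + 293.14 = 2374.88.
Because errors are independent across components, Cov(Tᵢ,Tⱼ) = Cov(Xᵢ,Xⱼ); the off-diagonal part of the true-score variance is the same as above.
True-score variance = [1.8²·24.4²·0.76 + 0.6²·20.6²·0.71] + 293.14 = 1574.48 + 293.14 = 1867.62.
Reliability = 1867.62 / 2374.88 = 0.7864.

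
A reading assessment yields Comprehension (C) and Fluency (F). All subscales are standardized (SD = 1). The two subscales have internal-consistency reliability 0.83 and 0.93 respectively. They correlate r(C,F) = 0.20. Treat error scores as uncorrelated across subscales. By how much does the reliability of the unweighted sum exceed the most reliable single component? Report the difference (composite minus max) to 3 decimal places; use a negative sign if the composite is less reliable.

-0.030

Var(sum) = 2 + 0.4 = 2.4; true-score variance = 1.76 + 0.4 = 2.16; composite reliability = 0.9000.
Max component reliability = 0.9300.
Difference = 0.9000 − 0.9300 = -0.030.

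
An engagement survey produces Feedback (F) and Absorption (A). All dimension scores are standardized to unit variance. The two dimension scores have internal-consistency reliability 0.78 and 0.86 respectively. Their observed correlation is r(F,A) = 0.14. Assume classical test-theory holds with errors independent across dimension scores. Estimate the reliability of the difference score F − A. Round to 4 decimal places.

0.7907

Var(F−A) = 1 + 1 − 2·0.14 = 2 − 0.28 = 1.72.
Under uncorrelated errors the observed covariances equal the true-score covariances, so only the own-variance terms attenuate.
True-score variance = [0.78 + 0.86] − 0.28 = 1.64 − 0.28 = 1.36.
Reliability = 1.36 / 1.72 = 0.7907.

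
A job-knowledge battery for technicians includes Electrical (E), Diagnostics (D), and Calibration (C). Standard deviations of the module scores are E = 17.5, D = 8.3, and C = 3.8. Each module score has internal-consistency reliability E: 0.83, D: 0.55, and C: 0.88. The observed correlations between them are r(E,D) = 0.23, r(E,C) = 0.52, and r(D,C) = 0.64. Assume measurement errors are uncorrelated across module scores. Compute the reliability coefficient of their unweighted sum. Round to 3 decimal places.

Var(E+D+C) = 17.5² + 8.3² + 3.8² + 2·[17.5·8.3·0.23 + 17.5·3.8·0.52 + 8.3·3.8·0.64] = 389.58 + 176.346 = 565.926.
Because errors are independent across components, Cov(Tᵢ,Tⱼ) = Cov(Xᵢ,Xⱼ); the off-diagonal part of the true-score variance is the same as above.
True-score variance = [17.5²·0.83 + 8.3²·0.55 + 3.8²·0.88] + 176.346 = 304.784 + 176.346 = 481.13.
Reliability = 481.13 / 565.926 = 0.850.

0.850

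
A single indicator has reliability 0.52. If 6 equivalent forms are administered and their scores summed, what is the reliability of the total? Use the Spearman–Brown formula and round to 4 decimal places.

0.8667

ρ_k = kρ / (1 + (k−1)ρ) = 6·0.52 / (1 + 5·0.52) = 3.120 / 3.600 = 0.8667.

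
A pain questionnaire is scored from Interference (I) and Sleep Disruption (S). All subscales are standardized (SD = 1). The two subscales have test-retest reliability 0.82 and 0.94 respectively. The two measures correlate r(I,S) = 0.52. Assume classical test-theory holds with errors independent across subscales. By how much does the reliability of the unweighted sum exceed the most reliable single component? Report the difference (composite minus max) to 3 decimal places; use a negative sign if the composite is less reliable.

Var(sum) = 2 + 1.04 = 3.04; true-score variance = 1.76 + 1.04 = 2.8; composite reliability = 0.9211.
Max component reliability = 0.9400.
Difference = 0.9211 − 0.9400 = -0.019.

-0.019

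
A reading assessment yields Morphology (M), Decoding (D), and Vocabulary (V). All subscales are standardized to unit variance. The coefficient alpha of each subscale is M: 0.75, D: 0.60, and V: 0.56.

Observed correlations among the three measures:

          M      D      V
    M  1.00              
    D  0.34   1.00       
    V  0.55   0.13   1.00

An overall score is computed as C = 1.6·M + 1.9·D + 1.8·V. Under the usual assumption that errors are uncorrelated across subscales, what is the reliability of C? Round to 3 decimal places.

Var(C) = 1.6² + 1.9² + 1.8² + 2·[3.04·0.34 + 2.88·0.55 + 3.42·0.13] = 9.41 + 6.1244 = 15.5344.
Under uncorrelated errors the observed covariances equal the true-score covariances, so only the own-variance terms attenuate.
True-score variance = [1.6²·0.75 + 1.9²·0.60 + 1.8²·0.56] + 6.1244 = 5.9004 + 6.1244 = 12.0248.
Reliability = 12.0248 / 15.5344 = 0.774.

0.774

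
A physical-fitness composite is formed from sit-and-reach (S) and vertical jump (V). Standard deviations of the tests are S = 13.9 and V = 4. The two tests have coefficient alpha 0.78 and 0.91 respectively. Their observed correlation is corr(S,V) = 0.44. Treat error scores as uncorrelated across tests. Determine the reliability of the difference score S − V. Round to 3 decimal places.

0.726

Var(S−V) = 13.9² + 4² − 2·13.9·4·0.44 = 209.21 − 48.928 = 160.282.
With uncorrelated errors the cross-covariances are all true-score covariance, so they carry over unchanged; only the diagonal terms shrink to ρᵢσᵢ².
True-score variance = [13.9²·0.78 + 4²·0.91] − 48.928 = 165.264 − 48.928 = 116.336.
Reliability = 116.336 / 160.282 = 0.726.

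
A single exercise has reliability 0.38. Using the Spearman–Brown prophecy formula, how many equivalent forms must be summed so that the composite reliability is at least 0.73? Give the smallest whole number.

5

k ≥ ρ*(1−ρ₁)/(ρ₁(1−ρ*)) = 0.73·0.62 / (0.38·0.27) = 4.411.
Smallest integer k = 5.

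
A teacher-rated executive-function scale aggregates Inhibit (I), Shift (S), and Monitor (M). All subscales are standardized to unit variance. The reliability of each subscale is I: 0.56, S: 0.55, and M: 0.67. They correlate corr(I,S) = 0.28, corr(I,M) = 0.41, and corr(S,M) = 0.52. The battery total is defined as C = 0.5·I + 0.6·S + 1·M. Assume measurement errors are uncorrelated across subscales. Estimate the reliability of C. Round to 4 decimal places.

Var(C) = 0.5² + 0.6² + 1 + 2·[0.3·0.28 + 0.5·0.41 + 0.6·0.52] = 1.61 + 1.202 = 2.812.
Because errors are independent across components, Cov(Tᵢ,Tⱼ) = Cov(Xᵢ,Xⱼ); the off-diagonal part of the true-score variance is the same as above.
True-score variance = [0.5²·0.56 + 0.6²·0.55 + 0.67] + 1.202 = 1.008 + 1.202 = 2.21.
Reliability = 2.21 / 2.812 = 0.7859.

0.7859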